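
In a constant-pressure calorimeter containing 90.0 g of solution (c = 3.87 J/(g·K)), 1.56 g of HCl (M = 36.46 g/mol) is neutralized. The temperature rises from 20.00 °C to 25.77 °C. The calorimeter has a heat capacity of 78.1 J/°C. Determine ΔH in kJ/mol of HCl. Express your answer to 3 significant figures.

|ΔT| = |25.77 − 20.00| = 5.77 °C
|q_surr| = (90.0 × 3.87 + 78.1) × 5.77 = 426.4 × 5.77 = 2460 J
n(HCl) = 1.56 / 36.46 = 0.04279 mol
Temperature rose, so q_rxn = −|q_surr| = -2.460 kJ
ΔH = q_rxn / n = -57.49 kJ/mol

ΔH = -57.5 kJ/mol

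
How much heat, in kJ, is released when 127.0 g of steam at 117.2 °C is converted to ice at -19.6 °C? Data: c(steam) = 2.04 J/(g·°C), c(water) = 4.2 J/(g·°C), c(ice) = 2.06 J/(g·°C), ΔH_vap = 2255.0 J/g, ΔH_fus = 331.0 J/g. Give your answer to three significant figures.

q = 391 kJ

q1 (cool steam 117.2→100 °C): 127.0 × 2.04 × 17.2 = 4456 J
q2 (condense at 100 °C): 127.0 × 2255.0 = 286385 J
q3 (cool water 100→0 °C): 127.0 × 4.2 × 100.0 = 53340 J
q4 (freeze at 0 °C): 127.0 × 331.0 = 42037 J
q5 (cool ice 0→-19.6 °C): 127.0 × 2.06 × 19.6 = 5128 J
Total: 4456 + 286385 + 53340 + 42037 + 5128 = 391346 J = 391 kJ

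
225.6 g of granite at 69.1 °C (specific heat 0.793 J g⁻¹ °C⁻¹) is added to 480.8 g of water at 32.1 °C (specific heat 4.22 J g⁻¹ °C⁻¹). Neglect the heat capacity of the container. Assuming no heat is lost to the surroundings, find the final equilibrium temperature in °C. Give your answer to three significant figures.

T_f = 35.1 °C

Heat lost by granite = heat gained by water.
(225.6)(0.793)(69.1 − T) = (480.8)(4.22)(T − 32.1)
178.9008 (69.1 − T) = 2028.976 (T − 32.1)
12362 − 178.9008 T = 2028.976 T − 65130
77492 = 2207.8768 T
T = 35.10 °C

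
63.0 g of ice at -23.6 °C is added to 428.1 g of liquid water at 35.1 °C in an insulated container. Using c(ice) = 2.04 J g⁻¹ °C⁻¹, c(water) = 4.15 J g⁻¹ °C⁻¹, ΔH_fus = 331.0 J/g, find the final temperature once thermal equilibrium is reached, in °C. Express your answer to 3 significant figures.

T_f = 18.9 °C

Heat to bring ice to 0 °C and melt it: q₁ = 63.0×2.04×23.6 + 63.0×331.0 = 23886 J
Heat the water can supply cooling to 0 °C: 428.1×4.15×35.1 = 62359.2 J > q₁, so all ice melts.
Energy balance: 428.1×4.15×(35.1 − T) = 23886 + 63.0×4.15×(T − 0)
1776.615(35.1 − T) = 23886 + 261.45 T
62359.2 − 23886 = 2038.065 T
T = 38473.2 / 2038.065 = 18.88 °C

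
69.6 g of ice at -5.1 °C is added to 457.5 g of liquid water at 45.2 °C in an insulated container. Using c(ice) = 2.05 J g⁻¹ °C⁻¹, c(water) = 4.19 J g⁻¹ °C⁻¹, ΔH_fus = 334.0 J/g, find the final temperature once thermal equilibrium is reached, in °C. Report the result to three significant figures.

T_f = 28.4 °C

Heat to bring ice to 0 °C and melt it: q₁ = 69.6×2.05×5.1 + 69.6×334.0 = 23974 J
Heat the water can supply cooling to 0 °C: 457.5×4.19×45.2 = 86645.0 J > q₁, so all ice melts.
Energy balance: 457.5×4.19×(45.2 − T) = 23974 + 69.6×4.19×(T − 0)
1916.925(45.2 − T) = 23974 + 291.624 T
86645.0 − 23974 = 2208.549 T
T = 62671.0 / 2208.549 = 28.38 °C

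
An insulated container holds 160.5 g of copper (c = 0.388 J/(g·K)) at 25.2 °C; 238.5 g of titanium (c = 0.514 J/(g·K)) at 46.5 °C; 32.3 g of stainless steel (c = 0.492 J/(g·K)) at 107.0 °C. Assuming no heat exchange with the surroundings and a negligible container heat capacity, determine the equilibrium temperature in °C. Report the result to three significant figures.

Σ mᵢcᵢ(T − Tᵢ) = 0  ⇒  T = Σ mᵢcᵢTᵢ / Σ mᵢcᵢ
Σ mᵢcᵢ = 160.5×0.388 + 238.5×0.514 + 32.3×0.492 = 200.7546
Σ mᵢcᵢTᵢ = 62.274×25.2 + 122.589×46.5 + 15.8916×107.0 = 8970.1
T = 8970.1 / 200.7546 = 44.68 °C

T_f = 44.7 °C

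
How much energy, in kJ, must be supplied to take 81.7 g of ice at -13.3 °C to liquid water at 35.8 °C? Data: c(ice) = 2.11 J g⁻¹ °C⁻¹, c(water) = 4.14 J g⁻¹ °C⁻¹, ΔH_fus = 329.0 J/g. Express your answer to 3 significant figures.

q = 41.3 kJ

q1 (heat ice -13.3→0.0 °C): 81.7 × 2.11 × 13.3 = 2293 J
q2 (melt at 0 °C): 81.7 × 329.0 = 26879 J
q3 (heat water 0.0→35.8 °C): 81.7 × 4.14 × 35.8 = 12109 J
Total: 2293 + 26879 + 12109 = 41281 J = 41.3 kJ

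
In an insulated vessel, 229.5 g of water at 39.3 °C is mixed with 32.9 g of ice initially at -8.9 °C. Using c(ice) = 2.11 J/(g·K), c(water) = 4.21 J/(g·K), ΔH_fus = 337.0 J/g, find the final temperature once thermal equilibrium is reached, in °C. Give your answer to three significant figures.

Heat to bring ice to 0 °C and melt it: q₁ = 32.9×2.11×8.9 + 32.9×337.0 = 11705 J
Heat the water can supply cooling to 0 °C: 229.5×4.21×39.3 = 37971.5 J > q₁, so all ice melts.
Energy balance: 229.5×4.21×(39.3 − T) = 11705 + 32.9×4.21×(T − 0)
966.195(39.3 − T) = 11705 + 138.509 T
37971.5 − 11705 = 1104.704 T
T = 26266.5 / 1104.704 = 23.78 °C

T_f = 23.8 °C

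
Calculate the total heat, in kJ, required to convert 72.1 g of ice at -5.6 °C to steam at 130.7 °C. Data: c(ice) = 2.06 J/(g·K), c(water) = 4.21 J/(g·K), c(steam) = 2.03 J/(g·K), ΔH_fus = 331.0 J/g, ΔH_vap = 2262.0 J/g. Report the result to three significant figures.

q1 (heat ice -5.6→0.0 °C): 72.1 × 2.06 × 5.6 = 832 J
q2 (melt at 0 °C): 72.1 × 331.0 = 23865 J
q3 (heat water 0.0→100.0 °C): 72.1 × 4.21 × 100.0 = 30354 J
q4 (vaporize at 100 °C): 72.1 × 2262.0 = 163090 J
q5 (heat steam 100.0→130.7 °C): 72.1 × 2.03 × 30.7 = 4493 J
Total: 832 + 23865 + 30354 + 163090 + 4493 = 222634 J = 223 kJ

q = 223 kJ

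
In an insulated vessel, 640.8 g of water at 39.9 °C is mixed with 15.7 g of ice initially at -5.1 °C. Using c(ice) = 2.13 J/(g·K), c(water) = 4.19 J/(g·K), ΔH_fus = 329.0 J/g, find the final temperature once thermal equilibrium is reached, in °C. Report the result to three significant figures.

Heat to bring ice to 0 °C and melt it: q₁ = 15.7×2.13×5.1 + 15.7×329.0 = 5335.8 J
Heat the water can supply cooling to 0 °C: 640.8×4.19×39.9 = 107130 J > q₁, so all ice melts.
Energy balance: 640.8×4.19×(39.9 − T) = 5335.8 + 15.7×4.19×(T − 0)
2684.952(39.9 − T) = 5335.8 + 65.783 T
107130 − 5335.8 = 2750.735 T
T = 101794.2 / 2750.735 = 37.01 °C

T_f = 37.0 °C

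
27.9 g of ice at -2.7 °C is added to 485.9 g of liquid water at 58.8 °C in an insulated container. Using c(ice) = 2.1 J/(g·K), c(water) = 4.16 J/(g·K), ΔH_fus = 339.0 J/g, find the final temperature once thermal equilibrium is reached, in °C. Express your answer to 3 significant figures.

T_f = 51.1 °C

Heat to bring ice to 0 °C and melt it: q₁ = 27.9×2.1×2.7 + 27.9×339.0 = 9616.3 J
Heat the water can supply cooling to 0 °C: 485.9×4.16×58.8 = 118855 J > q₁, so all ice melts.
Energy balance: 485.9×4.16×(58.8 − T) = 9616.3 + 27.9×4.16×(T − 0)
2021.344(58.8 − T) = 9616.3 + 116.064 T
118855 − 9616.3 = 2137.408 T
T = 109238.7 / 2137.408 = 51.11 °C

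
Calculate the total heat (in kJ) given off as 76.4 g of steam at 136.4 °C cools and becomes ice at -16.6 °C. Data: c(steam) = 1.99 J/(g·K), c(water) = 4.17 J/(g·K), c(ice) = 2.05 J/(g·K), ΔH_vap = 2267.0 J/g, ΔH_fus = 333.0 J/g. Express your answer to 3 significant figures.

q = 239 kJ

q1 (cool steam 136.4→100 °C): 76.4 × 1.99 × 36.4 = 5534 J
q2 (condense at 100 °C): 76.4 × 2267.0 = 173199 J
q3 (cool water 100→0 °C): 76.4 × 4.17 × 100.0 = 31859 J
q4 (freeze at 0 °C): 76.4 × 333.0 = 25441 J
q5 (cool ice 0→-16.6 °C): 76.4 × 2.05 × 16.6 = 2600 J
Total: 5534 + 173199 + 31859 + 25441 + 2600 = 238633 J = 239 kJ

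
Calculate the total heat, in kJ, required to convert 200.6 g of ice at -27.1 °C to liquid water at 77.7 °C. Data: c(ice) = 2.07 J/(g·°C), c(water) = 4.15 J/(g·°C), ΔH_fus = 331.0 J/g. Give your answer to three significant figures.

q = 142 kJ

q1 (heat ice -27.1→0.0 °C): 200.6 × 2.07 × 27.1 = 11253 J
q2 (melt at 0 °C): 200.6 × 331.0 = 66399 J
q3 (heat water 0.0→77.7 °C): 200.6 × 4.15 × 77.7 = 64684 J
Total: 11253 + 66399 + 64684 = 142336 J = 142 kJ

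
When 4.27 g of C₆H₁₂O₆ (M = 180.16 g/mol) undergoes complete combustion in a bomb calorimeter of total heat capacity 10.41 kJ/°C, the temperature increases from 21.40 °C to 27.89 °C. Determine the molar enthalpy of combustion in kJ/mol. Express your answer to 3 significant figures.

ΔH = -2850 kJ/mol

ΔT = 27.89 − 21.40 = 6.49 °C
q_cal = C_cal × ΔT = 10.41 × 6.49 = 67.5609 kJ
n = 4.27 / 180.16 = 0.02370 mol
q_rxn = −q_cal = -67.5609 kJ
ΔH = -67.5609 / 0.02370 = -2851 kJ/mol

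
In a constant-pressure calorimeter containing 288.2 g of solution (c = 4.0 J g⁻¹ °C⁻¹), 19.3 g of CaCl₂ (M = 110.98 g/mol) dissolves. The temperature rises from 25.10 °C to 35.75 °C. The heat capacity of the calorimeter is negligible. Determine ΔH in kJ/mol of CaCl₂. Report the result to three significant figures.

|ΔT| = |35.75 − 25.10| = 10.65 °C
|q_surr| = (288.2 × 4.0) × 10.65 = 1152.8 × 10.65 = 12280 J
n(CaCl₂) = 19.3 / 110.98 = 0.1739 mol
Temperature rose, so q_rxn = −|q_surr| = -12.28 kJ
ΔH = q_rxn / n = -70.62 kJ/mol

ΔH = -70.6 kJ/mol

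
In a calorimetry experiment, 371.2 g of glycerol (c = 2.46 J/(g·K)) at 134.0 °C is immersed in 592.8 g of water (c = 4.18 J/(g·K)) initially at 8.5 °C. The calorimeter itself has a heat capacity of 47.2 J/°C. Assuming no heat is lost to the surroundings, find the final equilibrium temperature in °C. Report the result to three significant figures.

T_f = 41.8 °C

Heat lost by glycerol = heat gained by water + calorimeter.
(371.2)(2.46)(134.0 − T) = [(592.8)(4.18) + 47.2](T − 8.5)
913.152 (134.0 − T) = 2525.104 (T − 8.5)
122360 − 913.152 T = 2525.104 T − 21463
143823 = 3438.256 T
T = 41.83 °C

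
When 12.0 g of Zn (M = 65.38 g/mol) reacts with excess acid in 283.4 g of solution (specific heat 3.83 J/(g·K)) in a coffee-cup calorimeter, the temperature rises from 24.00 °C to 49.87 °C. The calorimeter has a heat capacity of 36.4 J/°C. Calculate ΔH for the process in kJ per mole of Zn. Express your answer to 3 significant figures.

|ΔT| = |49.87 − 24.00| = 25.87 °C
|q_surr| = (283.4 × 3.83 + 36.4) × 25.87 = 1121.822 × 25.87 = 29020 J
n(Zn) = 12.0 / 65.38 = 0.1835 mol
Temperature rose, so q_rxn = −|q_surr| = -29.02 kJ
ΔH = q_rxn / n = -158.1 kJ/mol

ΔH = -158 kJ/mol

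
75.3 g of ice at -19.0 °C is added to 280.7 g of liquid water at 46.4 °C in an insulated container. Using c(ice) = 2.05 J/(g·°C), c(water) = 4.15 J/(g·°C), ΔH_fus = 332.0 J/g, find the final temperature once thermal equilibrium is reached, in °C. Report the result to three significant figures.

T_f = 17.7 °C

Heat to bring ice to 0 °C and melt it: q₁ = 75.3×2.05×19.0 + 75.3×332.0 = 27933 J
Heat the water can supply cooling to 0 °C: 280.7×4.15×46.4 = 54051.6 J > q₁, so all ice melts.
Energy balance: 280.7×4.15×(46.4 − T) = 27933 + 75.3×4.15×(T − 0)
1164.905(46.4 − T) = 27933 + 312.495 T
54051.6 − 27933 = 1477.400 T
T = 26118.6 / 1477.400 = 17.68 °C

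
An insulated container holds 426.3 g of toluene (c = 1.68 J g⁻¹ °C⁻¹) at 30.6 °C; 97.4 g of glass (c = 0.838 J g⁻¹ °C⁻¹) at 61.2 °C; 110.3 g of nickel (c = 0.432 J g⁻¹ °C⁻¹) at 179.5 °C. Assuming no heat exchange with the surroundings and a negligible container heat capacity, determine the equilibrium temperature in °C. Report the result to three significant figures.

T_f = 41.9 °C

Σ mᵢcᵢ(T − Tᵢ) = 0  ⇒  T = Σ mᵢcᵢTᵢ / Σ mᵢcᵢ
Σ mᵢcᵢ = 426.3×1.68 + 97.4×0.838 + 110.3×0.432 = 845.4548
Σ mᵢcᵢTᵢ = 716.184×30.6 + 81.6212×61.2 + 47.6496×179.5 = 35464
T = 35464 / 845.4548 = 41.947 °C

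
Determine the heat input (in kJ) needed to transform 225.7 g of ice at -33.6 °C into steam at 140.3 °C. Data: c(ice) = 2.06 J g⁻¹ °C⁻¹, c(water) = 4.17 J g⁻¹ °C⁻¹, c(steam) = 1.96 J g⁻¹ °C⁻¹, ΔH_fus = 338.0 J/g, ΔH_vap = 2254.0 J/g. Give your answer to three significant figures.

q1 (heat ice -33.6→0.0 °C): 225.7 × 2.06 × 33.6 = 15622 J
q2 (melt at 0 °C): 225.7 × 338.0 = 76287 J
q3 (heat water 0.0→100.0 °C): 225.7 × 4.17 × 100.0 = 94117 J
q4 (vaporize at 100 °C): 225.7 × 2254.0 = 508728 J
q5 (heat steam 100.0→140.3 °C): 225.7 × 1.96 × 40.3 = 17828 J
Total: 15622 + 76287 + 94117 + 508728 + 17828 = 712582 J = 713 kJ

q = 713 kJ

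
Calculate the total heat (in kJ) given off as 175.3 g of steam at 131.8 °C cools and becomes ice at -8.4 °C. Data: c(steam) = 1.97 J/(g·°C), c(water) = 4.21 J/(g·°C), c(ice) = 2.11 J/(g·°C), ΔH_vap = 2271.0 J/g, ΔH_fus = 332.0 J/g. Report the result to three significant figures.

q = 544 kJ

q1 (cool steam 131.8→100 °C): 175.3 × 1.97 × 31.8 = 10982 J
q2 (condense at 100 °C): 175.3 × 2271.0 = 398106 J
q3 (cool water 100→0 °C): 175.3 × 4.21 × 100.0 = 73801 J
q4 (freeze at 0 °C): 175.3 × 332.0 = 58200 J
q5 (cool ice 0→-8.4 °C): 175.3 × 2.11 × 8.4 = 3107 J
Total: 10982 + 398106 + 73801 + 58200 + 3107 = 544196 J = 544 kJ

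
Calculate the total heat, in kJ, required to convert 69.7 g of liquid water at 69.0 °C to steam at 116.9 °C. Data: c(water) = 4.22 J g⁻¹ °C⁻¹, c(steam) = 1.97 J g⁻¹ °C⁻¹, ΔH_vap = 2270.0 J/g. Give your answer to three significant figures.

q = 170 kJ

q1 (heat water 69.0→100.0 °C): 69.7 × 4.22 × 31.0 = 9118 J
q2 (vaporize at 100 °C): 69.7 × 2270.0 = 158219 J
q3 (heat steam 100.0→116.9 °C): 69.7 × 1.97 × 16.9 = 2321 J
Total: 9118 + 158219 + 2321 = 169658 J = 170 kJ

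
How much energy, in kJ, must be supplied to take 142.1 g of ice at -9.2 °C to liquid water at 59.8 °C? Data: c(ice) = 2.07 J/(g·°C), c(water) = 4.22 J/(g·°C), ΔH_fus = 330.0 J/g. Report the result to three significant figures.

q1 (heat ice -9.2→0.0 °C): 142.1 × 2.07 × 9.2 = 2706 J
q2 (melt at 0 °C): 142.1 × 330.0 = 46893 J
q3 (heat water 0.0→59.8 °C): 142.1 × 4.22 × 59.8 = 35860 J
Total: 2706 + 46893 + 35860 = 85459 J = 85.5 kJ

q = 85.5 kJ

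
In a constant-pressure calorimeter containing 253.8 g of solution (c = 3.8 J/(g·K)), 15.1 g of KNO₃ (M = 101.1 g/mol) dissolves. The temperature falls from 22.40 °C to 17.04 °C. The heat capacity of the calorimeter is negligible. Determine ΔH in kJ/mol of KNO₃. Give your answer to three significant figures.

ΔH = 34.6 kJ/mol

|ΔT| = |17.04 − 22.40| = 5.36 °C
|q_surr| = (253.8 × 3.8) × 5.36 = 964.44 × 5.36 = 5169 J
n(KNO₃) = 15.1 / 101.1 = 0.1494 mol
Temperature fell, so q_rxn = +|q_surr| = 5.169 kJ
ΔH = q_rxn / n = 34.60 kJ/mol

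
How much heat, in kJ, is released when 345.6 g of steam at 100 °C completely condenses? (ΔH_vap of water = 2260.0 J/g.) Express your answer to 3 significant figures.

q = 781 kJ

q = m × ΔH_vap = 345.6 × 2260.0 = 781100 J = 781 kJ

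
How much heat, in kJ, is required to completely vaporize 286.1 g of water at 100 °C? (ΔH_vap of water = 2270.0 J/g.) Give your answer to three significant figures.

q = m × ΔH_vap = 286.1 × 2270.0 = 649400 J = 649 kJ

q = 649 kJ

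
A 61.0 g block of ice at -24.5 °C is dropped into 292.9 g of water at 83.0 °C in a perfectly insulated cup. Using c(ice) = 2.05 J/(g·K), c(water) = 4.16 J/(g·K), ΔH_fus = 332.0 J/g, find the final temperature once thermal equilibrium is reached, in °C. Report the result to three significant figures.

T_f = 52.9 °C

Heat to bring ice to 0 °C and melt it: q₁ = 61.0×2.05×24.5 + 61.0×332.0 = 23316 J
Heat the water can supply cooling to 0 °C: 292.9×4.16×83.0 = 101133 J > q₁, so all ice melts.
Energy balance: 292.9×4.16×(83.0 − T) = 23316 + 61.0×4.16×(T − 0)
1218.464(83.0 − T) = 23316 + 253.76 T
101133 − 23316 = 1472.224 T
T = 77817 / 1472.224 = 52.86 °C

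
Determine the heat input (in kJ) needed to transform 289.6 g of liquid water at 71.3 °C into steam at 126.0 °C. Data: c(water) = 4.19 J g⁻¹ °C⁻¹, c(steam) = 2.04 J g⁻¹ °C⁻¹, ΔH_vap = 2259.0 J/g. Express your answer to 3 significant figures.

q1 (heat water 71.3→100.0 °C): 289.6 × 4.19 × 28.7 = 34825 J
q2 (vaporize at 100 °C): 289.6 × 2259.0 = 654206 J
q3 (heat steam 100.0→126.0 °C): 289.6 × 2.04 × 26.0 = 15360 J
Total: 34825 + 654206 + 15360 = 704391 J = 704 kJ

q = 704 kJ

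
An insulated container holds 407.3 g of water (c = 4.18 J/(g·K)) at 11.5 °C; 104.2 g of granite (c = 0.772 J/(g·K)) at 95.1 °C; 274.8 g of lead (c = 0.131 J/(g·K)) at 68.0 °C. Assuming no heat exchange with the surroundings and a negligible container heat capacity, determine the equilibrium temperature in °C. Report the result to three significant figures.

T_f = 16.3 °C

Σ mᵢcᵢ(T − Tᵢ) = 0  ⇒  T = Σ mᵢcᵢTᵢ / Σ mᵢcᵢ
Σ mᵢcᵢ = 407.3×4.18 + 104.2×0.772 + 274.8×0.131 = 1818.9552
Σ mᵢcᵢTᵢ = 1702.514×11.5 + 80.4424×95.1 + 35.9988×68.0 = 29677
T = 29677 / 1818.9552 = 16.32 °C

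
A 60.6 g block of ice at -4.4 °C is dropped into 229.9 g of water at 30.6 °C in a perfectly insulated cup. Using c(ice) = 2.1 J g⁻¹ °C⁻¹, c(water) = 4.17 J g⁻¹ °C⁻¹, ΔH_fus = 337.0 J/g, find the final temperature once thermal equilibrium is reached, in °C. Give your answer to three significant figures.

Heat to bring ice to 0 °C and melt it: q₁ = 60.6×2.1×4.4 + 60.6×337.0 = 20982 J
Heat the water can supply cooling to 0 °C: 229.9×4.17×30.6 = 29335.7 J > q₁, so all ice melts.
Energy balance: 229.9×4.17×(30.6 − T) = 20982 + 60.6×4.17×(T − 0)
958.683(30.6 − T) = 20982 + 252.702 T
29335.7 − 20982 = 1211.385 T
T = 8353.7 / 1211.385 = 6.896 °C

T_f = 6.90 °C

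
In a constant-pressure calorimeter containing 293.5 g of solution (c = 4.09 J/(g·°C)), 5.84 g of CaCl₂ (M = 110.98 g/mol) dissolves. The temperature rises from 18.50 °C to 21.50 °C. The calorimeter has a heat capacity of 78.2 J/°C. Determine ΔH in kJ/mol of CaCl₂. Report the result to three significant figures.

|ΔT| = |21.50 − 18.50| = 3.00 °C
|q_surr| = (293.5 × 4.09 + 78.2) × 3.00 = 1278.615 × 3.00 = 3836 J
n(CaCl₂) = 5.84 / 110.98 = 0.05262 mol
Temperature rose, so q_rxn = −|q_surr| = -3.836 kJ
ΔH = q_rxn / n = -72.90 kJ/mol

ΔH = -72.9 kJ/mol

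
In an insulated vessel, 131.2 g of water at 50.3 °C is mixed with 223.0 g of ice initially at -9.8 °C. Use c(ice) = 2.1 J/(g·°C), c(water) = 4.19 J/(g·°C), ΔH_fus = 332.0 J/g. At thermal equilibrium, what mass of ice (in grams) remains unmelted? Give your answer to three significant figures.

m_ice remaining = 154 g

Heat to warm all ice to 0 °C: 223.0×2.1×9.8 = 4589.3 J
Heat released by water cooling to 0 °C: 131.2×4.19×50.3 = 27651 J
27651 J < 4589.3 + 223.0×332.0 = 78625.3 J, so not all ice melts; final T = 0 °C.
Heat left for melting: 27651 − 4589.3 = 23061.7 J
Mass melted = 23061.7 / 332.0 = 69.46 g
Ice remaining = 223.0 − 69.46 = 153.54 g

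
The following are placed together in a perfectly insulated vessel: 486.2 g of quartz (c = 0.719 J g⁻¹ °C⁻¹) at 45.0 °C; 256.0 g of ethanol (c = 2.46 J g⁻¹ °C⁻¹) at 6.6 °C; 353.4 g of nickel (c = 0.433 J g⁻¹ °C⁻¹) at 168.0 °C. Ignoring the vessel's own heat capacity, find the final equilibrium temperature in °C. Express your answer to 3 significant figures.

Σ mᵢcᵢ(T − Tᵢ) = 0  ⇒  T = Σ mᵢcᵢTᵢ / Σ mᵢcᵢ
Σ mᵢcᵢ = 486.2×0.719 + 256.0×2.46 + 353.4×0.433 = 1132.3600
Σ mᵢcᵢTᵢ = 349.5778×45.0 + 629.76×6.6 + 153.0222×168.0 = 45595
T = 45595 / 1132.3600 = 40.27 °C

T_f = 40.3 °C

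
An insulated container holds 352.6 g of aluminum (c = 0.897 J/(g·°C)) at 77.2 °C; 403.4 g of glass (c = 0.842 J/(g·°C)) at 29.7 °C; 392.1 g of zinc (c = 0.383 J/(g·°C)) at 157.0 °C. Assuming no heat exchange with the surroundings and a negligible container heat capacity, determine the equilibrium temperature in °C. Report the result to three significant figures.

Σ mᵢcᵢ(T − Tᵢ) = 0  ⇒  T = Σ mᵢcᵢTᵢ / Σ mᵢcᵢ
Σ mᵢcᵢ = 352.6×0.897 + 403.4×0.842 + 392.1×0.383 = 806.1193
Σ mᵢcᵢTᵢ = 316.2822×77.2 + 339.6628×29.7 + 150.1743×157.0 = 58082
T = 58082 / 806.1193 = 72.05 °C

T_f = 72.1 °C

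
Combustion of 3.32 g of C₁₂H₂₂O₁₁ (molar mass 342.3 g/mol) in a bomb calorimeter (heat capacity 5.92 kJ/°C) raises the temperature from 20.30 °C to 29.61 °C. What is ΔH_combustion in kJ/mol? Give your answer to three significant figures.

ΔH = -5680 kJ/mol

ΔT = 29.61 − 20.30 = 9.31 °C
q_cal = C_cal × ΔT = 5.92 × 9.31 = 55.1152 kJ
n = 3.32 / 342.3 = 0.009699 mol
q_rxn = −q_cal = -55.1152 kJ
ΔH = -55.1152 / 0.009699 = -5683 kJ/mol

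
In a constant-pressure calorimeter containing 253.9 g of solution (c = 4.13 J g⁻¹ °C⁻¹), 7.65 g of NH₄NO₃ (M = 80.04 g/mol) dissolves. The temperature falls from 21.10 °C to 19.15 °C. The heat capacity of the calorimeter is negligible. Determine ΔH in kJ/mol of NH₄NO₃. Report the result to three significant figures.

ΔH = 21.4 kJ/mol

|ΔT| = |19.15 − 21.10| = 1.95 °C
|q_surr| = (253.9 × 4.13) × 1.95 = 1048.607 × 1.95 = 2045 J
n(NH₄NO₃) = 7.65 / 80.04 = 0.09558 mol
Temperature fell, so q_rxn = +|q_surr| = 2.045 kJ
ΔH = q_rxn / n = 21.40 kJ/mol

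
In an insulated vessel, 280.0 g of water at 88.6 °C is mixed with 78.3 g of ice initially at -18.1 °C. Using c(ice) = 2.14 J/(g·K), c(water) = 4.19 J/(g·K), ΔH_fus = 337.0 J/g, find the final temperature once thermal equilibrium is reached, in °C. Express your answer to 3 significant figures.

T_f = 49.6 °C

Heat to bring ice to 0 °C and melt it: q₁ = 78.3×2.14×18.1 + 78.3×337.0 = 29420 J
Heat the water can supply cooling to 0 °C: 280.0×4.19×88.6 = 103946 J > q₁, so all ice melts.
Energy balance: 280.0×4.19×(88.6 − T) = 29420 + 78.3×4.19×(T − 0)
1173.2(88.6 − T) = 29420 + 328.077 T
103946 − 29420 = 1501.277 T
T = 74526 / 1501.277 = 49.64 °C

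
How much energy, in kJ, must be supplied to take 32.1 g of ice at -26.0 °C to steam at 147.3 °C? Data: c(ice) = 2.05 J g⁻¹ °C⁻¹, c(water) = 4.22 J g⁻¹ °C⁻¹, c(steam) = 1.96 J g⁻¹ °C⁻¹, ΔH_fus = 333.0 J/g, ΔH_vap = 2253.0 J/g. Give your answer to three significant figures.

q1 (heat ice -26.0→0.0 °C): 32.1 × 2.05 × 26.0 = 1711 J
q2 (melt at 0 °C): 32.1 × 333.0 = 10689 J
q3 (heat water 0.0→100.0 °C): 32.1 × 4.22 × 100.0 = 13546 J
q4 (vaporize at 100 °C): 32.1 × 2253.0 = 72321 J
q5 (heat steam 100.0→147.3 °C): 32.1 × 1.96 × 47.3 = 2976 J
Total: 1711 + 10689 + 13546 + 72321 + 2976 = 101243 J = 101 kJ

q = 101 kJ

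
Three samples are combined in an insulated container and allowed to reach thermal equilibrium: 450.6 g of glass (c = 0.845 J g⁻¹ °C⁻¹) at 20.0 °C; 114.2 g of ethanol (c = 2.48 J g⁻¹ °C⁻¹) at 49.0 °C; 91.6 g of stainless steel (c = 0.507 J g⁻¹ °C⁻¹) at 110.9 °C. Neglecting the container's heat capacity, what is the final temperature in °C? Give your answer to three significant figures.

Σ mᵢcᵢ(T − Tᵢ) = 0  ⇒  T = Σ mᵢcᵢTᵢ / Σ mᵢcᵢ
Σ mᵢcᵢ = 450.6×0.845 + 114.2×2.48 + 91.6×0.507 = 710.4142
Σ mᵢcᵢTᵢ = 380.757×20.0 + 283.216×49.0 + 46.4412×110.9 = 26643
T = 26643 / 710.4142 = 37.50 °C

T_f = 37.5 °C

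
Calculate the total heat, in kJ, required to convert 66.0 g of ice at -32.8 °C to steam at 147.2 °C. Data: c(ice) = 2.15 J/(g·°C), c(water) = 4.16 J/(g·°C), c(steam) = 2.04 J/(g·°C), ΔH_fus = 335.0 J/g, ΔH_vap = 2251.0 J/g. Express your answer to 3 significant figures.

q = 209 kJ

q1 (heat ice -32.8→0.0 °C): 66.0 × 2.15 × 32.8 = 4654 J
q2 (melt at 0 °C): 66.0 × 335.0 = 22110 J
q3 (heat water 0.0→100.0 °C): 66.0 × 4.16 × 100.0 = 27456 J
q4 (vaporize at 100 °C): 66.0 × 2251.0 = 148566 J
q5 (heat steam 100.0→147.2 °C): 66.0 × 2.04 × 47.2 = 6355 J
Total: 4654 + 22110 + 27456 + 148566 + 6355 = 209141 J = 209 kJ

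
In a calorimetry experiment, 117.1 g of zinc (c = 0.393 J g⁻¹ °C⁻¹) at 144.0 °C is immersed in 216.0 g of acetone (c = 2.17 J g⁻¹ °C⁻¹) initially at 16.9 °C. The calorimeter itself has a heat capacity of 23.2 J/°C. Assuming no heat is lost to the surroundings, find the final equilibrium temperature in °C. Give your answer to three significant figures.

Heat lost by zinc = heat gained by acetone + calorimeter.
(117.1)(0.393)(144.0 − T) = [(216.0)(2.17) + 23.2](T − 16.9)
46.0203 (144.0 − T) = 491.92 (T − 16.9)
6626.9 − 46.0203 T = 491.92 T − 8313.4
14940.3 = 537.9403 T
T = 27.77 °C

T_f = 27.8 °C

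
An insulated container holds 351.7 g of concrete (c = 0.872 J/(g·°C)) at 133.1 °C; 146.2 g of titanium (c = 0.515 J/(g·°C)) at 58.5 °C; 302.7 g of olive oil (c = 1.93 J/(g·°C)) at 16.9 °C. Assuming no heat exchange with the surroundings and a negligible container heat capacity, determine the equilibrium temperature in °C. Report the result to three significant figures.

T_f = 57.0 °C

Σ mᵢcᵢ(T − Tᵢ) = 0  ⇒  T = Σ mᵢcᵢTᵢ / Σ mᵢcᵢ
Σ mᵢcᵢ = 351.7×0.872 + 146.2×0.515 + 302.7×1.93 = 966.1864
Σ mᵢcᵢTᵢ = 306.6824×133.1 + 75.293×58.5 + 584.211×16.9 = 55097
T = 55097 / 966.1864 = 57.03 °C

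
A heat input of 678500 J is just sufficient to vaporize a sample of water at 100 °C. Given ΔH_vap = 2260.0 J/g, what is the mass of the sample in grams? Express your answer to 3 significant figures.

m = 300 g

m = q / ΔH_vap = 678500 J / 2260.0 J/g = 300 g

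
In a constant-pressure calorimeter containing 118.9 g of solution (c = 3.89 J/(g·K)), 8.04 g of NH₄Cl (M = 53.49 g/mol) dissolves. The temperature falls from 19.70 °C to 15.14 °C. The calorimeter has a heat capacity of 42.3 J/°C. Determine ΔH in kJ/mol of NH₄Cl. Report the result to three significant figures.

ΔH = 15.3 kJ/mol

|ΔT| = |15.14 − 19.70| = 4.56 °C
|q_surr| = (118.9 × 3.89 + 42.3) × 4.56 = 504.821 × 4.56 = 2302 J
n(NH₄Cl) = 8.04 / 53.49 = 0.1503 mol
Temperature fell, so q_rxn = +|q_surr| = 2.302 kJ
ΔH = q_rxn / n = 15.32 kJ/mol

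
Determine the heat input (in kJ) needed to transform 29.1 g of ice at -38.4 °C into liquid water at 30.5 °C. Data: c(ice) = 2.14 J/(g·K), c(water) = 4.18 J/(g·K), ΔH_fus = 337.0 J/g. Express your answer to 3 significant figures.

q = 15.9 kJ

q1 (heat ice -38.4→0.0 °C): 29.1 × 2.14 × 38.4 = 2391 J
q2 (melt at 0 °C): 29.1 × 337.0 = 9807 J
q3 (heat water 0.0→30.5 °C): 29.1 × 4.18 × 30.5 = 3710 J
Total: 2391 + 9807 + 3710 = 15908 J = 15.9 kJ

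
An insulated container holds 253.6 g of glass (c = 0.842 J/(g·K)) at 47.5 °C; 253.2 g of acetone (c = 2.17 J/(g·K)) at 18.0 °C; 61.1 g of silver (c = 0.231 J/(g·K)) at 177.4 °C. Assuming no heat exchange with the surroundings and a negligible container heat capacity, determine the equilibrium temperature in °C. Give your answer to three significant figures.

T_f = 29.0 °C

Σ mᵢcᵢ(T − Tᵢ) = 0  ⇒  T = Σ mᵢcᵢTᵢ / Σ mᵢcᵢ
Σ mᵢcᵢ = 253.6×0.842 + 253.2×2.17 + 61.1×0.231 = 777.0893
Σ mᵢcᵢTᵢ = 213.5312×47.5 + 549.444×18.0 + 14.1141×177.4 = 22537
T = 22537 / 777.0893 = 29.00 °C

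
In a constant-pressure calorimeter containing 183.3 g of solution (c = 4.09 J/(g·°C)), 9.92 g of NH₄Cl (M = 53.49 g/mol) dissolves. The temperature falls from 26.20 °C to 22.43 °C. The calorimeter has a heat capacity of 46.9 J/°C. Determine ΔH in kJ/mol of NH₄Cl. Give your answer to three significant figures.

|ΔT| = |22.43 − 26.20| = 3.77 °C
|q_surr| = (183.3 × 4.09 + 46.9) × 3.77 = 796.597 × 3.77 = 3003 J
n(NH₄Cl) = 9.92 / 53.49 = 0.1855 mol
Temperature fell, so q_rxn = +|q_surr| = 3.003 kJ
ΔH = q_rxn / n = 16.19 kJ/mol

ΔH = 16.2 kJ/mol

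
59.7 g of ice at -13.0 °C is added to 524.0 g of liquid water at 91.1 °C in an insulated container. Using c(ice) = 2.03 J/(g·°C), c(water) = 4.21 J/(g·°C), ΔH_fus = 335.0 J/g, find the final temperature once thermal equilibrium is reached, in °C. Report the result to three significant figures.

Heat to bring ice to 0 °C and melt it: q₁ = 59.7×2.03×13.0 + 59.7×335.0 = 21575 J
Heat the water can supply cooling to 0 °C: 524.0×4.21×91.1 = 200970 J > q₁, so all ice melts.
Energy balance: 524.0×4.21×(91.1 − T) = 21575 + 59.7×4.21×(T − 0)
2206.04(91.1 − T) = 21575 + 251.337 T
200970 − 21575 = 2457.377 T
T = 179395 / 2457.377 = 73.00 °C

T_f = 73.0 °C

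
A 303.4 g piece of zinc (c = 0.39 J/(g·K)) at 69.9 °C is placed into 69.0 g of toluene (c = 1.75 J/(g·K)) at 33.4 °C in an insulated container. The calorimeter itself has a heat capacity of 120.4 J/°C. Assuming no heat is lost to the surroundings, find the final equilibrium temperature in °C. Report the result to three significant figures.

Heat lost by zinc = heat gained by toluene + calorimeter.
(303.4)(0.39)(69.9 − T) = [(69.0)(1.75) + 120.4](T − 33.4)
118.326 (69.9 − T) = 241.15 (T − 33.4)
8271.0 − 118.326 T = 241.15 T − 8054.4
16325.4 = 359.476 T
T = 45.41 °C

T_f = 45.4 °C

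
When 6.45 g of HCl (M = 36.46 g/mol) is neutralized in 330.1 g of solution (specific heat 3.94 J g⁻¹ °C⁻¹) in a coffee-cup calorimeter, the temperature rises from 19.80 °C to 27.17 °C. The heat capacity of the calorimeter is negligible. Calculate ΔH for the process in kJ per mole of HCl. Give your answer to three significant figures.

|ΔT| = |27.17 − 19.80| = 7.37 °C
|q_surr| = (330.1 × 3.94) × 7.37 = 1300.594 × 7.37 = 9585 J
n(HCl) = 6.45 / 36.46 = 0.1769 mol
Temperature rose, so q_rxn = −|q_surr| = -9.585 kJ
ΔH = q_rxn / n = -54.18 kJ/mol

ΔH = -54.2 kJ/mol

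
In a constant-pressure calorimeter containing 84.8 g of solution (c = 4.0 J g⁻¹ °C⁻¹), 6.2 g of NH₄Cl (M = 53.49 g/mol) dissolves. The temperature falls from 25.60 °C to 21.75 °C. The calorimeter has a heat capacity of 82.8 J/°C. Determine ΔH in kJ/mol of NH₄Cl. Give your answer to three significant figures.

ΔH = 14.0 kJ/mol

|ΔT| = |21.75 − 25.60| = 3.85 °C
|q_surr| = (84.8 × 4.0 + 82.8) × 3.85 = 422.0 × 3.85 = 1625 J
n(NH₄Cl) = 6.2 / 53.49 = 0.1159 mol
Temperature fell, so q_rxn = +|q_surr| = 1.625 kJ
ΔH = q_rxn / n = 14.02 kJ/mol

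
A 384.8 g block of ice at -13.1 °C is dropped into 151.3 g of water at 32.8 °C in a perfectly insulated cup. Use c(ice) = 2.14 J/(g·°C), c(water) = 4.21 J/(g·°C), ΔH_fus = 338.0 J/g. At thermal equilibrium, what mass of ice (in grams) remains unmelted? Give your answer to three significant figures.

m_ice remaining = 355 g

Heat to warm all ice to 0 °C: 384.8×2.14×13.1 = 10787 J
Heat released by water cooling to 0 °C: 151.3×4.21×32.8 = 20893 J
20893 J < 10787 + 384.8×338.0 = 140849.4 J, so not all ice melts; final T = 0 °C.
Heat left for melting: 20893 − 10787 = 10106 J
Mass melted = 10106 / 338.0 = 29.90 g
Ice remaining = 384.8 − 29.90 = 354.90 g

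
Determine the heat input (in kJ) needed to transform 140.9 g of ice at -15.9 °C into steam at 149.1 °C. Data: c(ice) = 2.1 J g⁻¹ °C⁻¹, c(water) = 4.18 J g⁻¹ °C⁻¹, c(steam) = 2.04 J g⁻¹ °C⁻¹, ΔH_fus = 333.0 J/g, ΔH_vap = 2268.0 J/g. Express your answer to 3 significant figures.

q = 444 kJ

q1 (heat ice -15.9→0.0 °C): 140.9 × 2.1 × 15.9 = 4705 J
q2 (melt at 0 °C): 140.9 × 333.0 = 46920 J
q3 (heat water 0.0→100.0 °C): 140.9 × 4.18 × 100.0 = 58896 J
q4 (vaporize at 100 °C): 140.9 × 2268.0 = 319561 J
q5 (heat steam 100.0→149.1 °C): 140.9 × 2.04 × 49.1 = 14113 J
Total: 4705 + 46920 + 58896 + 319561 + 14113 = 444195 J = 444 kJ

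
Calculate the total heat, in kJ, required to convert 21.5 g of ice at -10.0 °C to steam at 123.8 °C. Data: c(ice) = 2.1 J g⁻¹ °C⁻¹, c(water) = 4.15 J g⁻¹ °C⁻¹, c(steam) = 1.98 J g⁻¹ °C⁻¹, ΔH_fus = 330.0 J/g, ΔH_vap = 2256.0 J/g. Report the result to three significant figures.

q = 66.0 kJ

q1 (heat ice -10.0→0.0 °C): 21.5 × 2.1 × 10.0 = 452 J
q2 (melt at 0 °C): 21.5 × 330.0 = 7095 J
q3 (heat water 0.0→100.0 °C): 21.5 × 4.15 × 100.0 = 8923 J
q4 (vaporize at 100 °C): 21.5 × 2256.0 = 48504 J
q5 (heat steam 100.0→123.8 °C): 21.5 × 1.98 × 23.8 = 1013 J
Total: 452 + 7095 + 8923 + 48504 + 1013 = 65987 J = 66.0 kJ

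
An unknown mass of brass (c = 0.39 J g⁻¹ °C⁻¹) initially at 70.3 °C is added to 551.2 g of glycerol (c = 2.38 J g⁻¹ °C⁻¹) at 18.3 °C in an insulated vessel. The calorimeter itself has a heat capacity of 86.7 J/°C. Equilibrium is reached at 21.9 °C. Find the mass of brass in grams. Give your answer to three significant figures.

m = 267 g

q_gained = (551.2 × 2.38 + 86.7) × (21.9 − 18.3) = 5035 J
q_lost = m × 0.39 × (70.3 − 21.9) = 18.876 m
m = 5035 / 18.876 = 267 g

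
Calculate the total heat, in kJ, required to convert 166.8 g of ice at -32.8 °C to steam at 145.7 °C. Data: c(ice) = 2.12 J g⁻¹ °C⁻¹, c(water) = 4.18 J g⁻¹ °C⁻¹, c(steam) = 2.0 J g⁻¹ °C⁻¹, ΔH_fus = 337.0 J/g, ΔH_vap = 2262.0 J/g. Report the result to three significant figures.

q = 530 kJ

q1 (heat ice -32.8→0.0 °C): 166.8 × 2.12 × 32.8 = 11599 J
q2 (melt at 0 °C): 166.8 × 337.0 = 56212 J
q3 (heat water 0.0→100.0 °C): 166.8 × 4.18 × 100.0 = 69722 J
q4 (vaporize at 100 °C): 166.8 × 2262.0 = 377302 J
q5 (heat steam 100.0→145.7 °C): 166.8 × 2.0 × 45.7 = 15246 J
Total: 11599 + 56212 + 69722 + 377302 + 15246 = 530081 J = 530 kJ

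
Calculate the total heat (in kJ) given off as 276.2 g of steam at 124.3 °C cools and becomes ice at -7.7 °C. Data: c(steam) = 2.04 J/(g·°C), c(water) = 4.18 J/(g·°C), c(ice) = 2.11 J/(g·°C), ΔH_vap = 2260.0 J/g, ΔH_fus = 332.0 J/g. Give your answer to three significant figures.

q = 850 kJ

q1 (cool steam 124.3→100 °C): 276.2 × 2.04 × 24.3 = 13692 J
q2 (condense at 100 °C): 276.2 × 2260.0 = 624212 J
q3 (cool water 100→0 °C): 276.2 × 4.18 × 100.0 = 115452 J
q4 (freeze at 0 °C): 276.2 × 332.0 = 91698 J
q5 (cool ice 0→-7.7 °C): 276.2 × 2.11 × 7.7 = 4487 J
Total: 13692 + 624212 + 115452 + 91698 + 4487 = 849541 J = 850 kJ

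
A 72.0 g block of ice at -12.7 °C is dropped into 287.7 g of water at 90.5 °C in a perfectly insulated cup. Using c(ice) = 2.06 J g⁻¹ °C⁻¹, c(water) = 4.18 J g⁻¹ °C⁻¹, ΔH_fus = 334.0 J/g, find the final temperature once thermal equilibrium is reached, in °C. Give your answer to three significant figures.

Heat to bring ice to 0 °C and melt it: q₁ = 72.0×2.06×12.7 + 72.0×334.0 = 25932 J
Heat the water can supply cooling to 0 °C: 287.7×4.18×90.5 = 108834 J > q₁, so all ice melts.
Energy balance: 287.7×4.18×(90.5 − T) = 25932 + 72.0×4.18×(T − 0)
1202.586(90.5 − T) = 25932 + 300.96 T
108834 − 25932 = 1503.546 T
T = 82902 / 1503.546 = 55.14 °C

T_f = 55.1 °C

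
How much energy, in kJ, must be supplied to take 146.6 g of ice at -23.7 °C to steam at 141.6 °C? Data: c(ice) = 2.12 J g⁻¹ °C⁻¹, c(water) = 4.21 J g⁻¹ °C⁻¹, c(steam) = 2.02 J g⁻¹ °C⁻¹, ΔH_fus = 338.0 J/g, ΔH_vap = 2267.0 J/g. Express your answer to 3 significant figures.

q = 463 kJ

q1 (heat ice -23.7→0.0 °C): 146.6 × 2.12 × 23.7 = 7366 J
q2 (melt at 0 °C): 146.6 × 338.0 = 49551 J
q3 (heat water 0.0→100.0 °C): 146.6 × 4.21 × 100.0 = 61719 J
q4 (vaporize at 100 °C): 146.6 × 2267.0 = 332342 J
q5 (heat steam 100.0→141.6 °C): 146.6 × 2.02 × 41.6 = 12319 J
Total: 7366 + 49551 + 61719 + 332342 + 12319 = 463297 J = 463 kJ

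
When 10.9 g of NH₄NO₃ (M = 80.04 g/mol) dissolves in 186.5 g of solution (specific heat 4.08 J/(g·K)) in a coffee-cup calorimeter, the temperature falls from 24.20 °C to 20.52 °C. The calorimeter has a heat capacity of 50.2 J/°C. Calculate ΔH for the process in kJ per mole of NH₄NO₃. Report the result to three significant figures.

ΔH = 21.9 kJ/mol

|ΔT| = |20.52 − 24.20| = 3.68 °C
|q_surr| = (186.5 × 4.08 + 50.2) × 3.68 = 811.12 × 3.68 = 2985 J
n(NH₄NO₃) = 10.9 / 80.04 = 0.1362 mol
Temperature fell, so q_rxn = +|q_surr| = 2.985 kJ
ΔH = q_rxn / n = 21.92 kJ/mol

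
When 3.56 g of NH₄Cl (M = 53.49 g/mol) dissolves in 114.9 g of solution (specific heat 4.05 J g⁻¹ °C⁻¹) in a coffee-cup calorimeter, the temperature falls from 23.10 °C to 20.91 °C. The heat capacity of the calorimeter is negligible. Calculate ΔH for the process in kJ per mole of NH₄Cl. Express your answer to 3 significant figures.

|ΔT| = |20.91 − 23.10| = 2.19 °C
|q_surr| = (114.9 × 4.05) × 2.19 = 465.345 × 2.19 = 1019 J
n(NH₄Cl) = 3.56 / 53.49 = 0.06655 mol
Temperature fell, so q_rxn = +|q_surr| = 1.019 kJ
ΔH = q_rxn / n = 15.31 kJ/mol

ΔH = 15.3 kJ/mol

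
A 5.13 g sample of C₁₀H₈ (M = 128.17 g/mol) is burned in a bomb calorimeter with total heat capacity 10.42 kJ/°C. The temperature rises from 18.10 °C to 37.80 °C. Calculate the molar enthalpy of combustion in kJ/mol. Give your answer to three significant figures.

ΔH = -5130 kJ/mol

ΔT = 37.80 − 18.10 = 19.70 °C
q_cal = C_cal × ΔT = 10.42 × 19.70 = 205.274 kJ
n = 5.13 / 128.17 = 0.04002 mol
q_rxn = −q_cal = -205.274 kJ
ΔH = -205.274 / 0.04002 = -5129 kJ/mol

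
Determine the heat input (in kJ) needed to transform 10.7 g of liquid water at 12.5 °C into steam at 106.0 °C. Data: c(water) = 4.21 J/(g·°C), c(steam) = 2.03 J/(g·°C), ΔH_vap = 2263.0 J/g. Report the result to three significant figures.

q = 28.3 kJ

q1 (heat water 12.5→100.0 °C): 10.7 × 4.21 × 87.5 = 3942 J
q2 (vaporize at 100 °C): 10.7 × 2263.0 = 24214 J
q3 (heat steam 100.0→106.0 °C): 10.7 × 2.03 × 6.0 = 130 J
Total: 3942 + 24214 + 130 = 28286 J = 28.3 kJ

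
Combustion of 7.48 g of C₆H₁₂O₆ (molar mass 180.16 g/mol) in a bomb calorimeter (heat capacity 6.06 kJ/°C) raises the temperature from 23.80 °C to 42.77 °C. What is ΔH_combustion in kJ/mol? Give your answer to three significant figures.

ΔH = -2770 kJ/mol

ΔT = 42.77 − 23.80 = 18.97 °C
q_cal = C_cal × ΔT = 6.06 × 18.97 = 114.9582 kJ
n = 7.48 / 180.16 = 0.04152 mol
q_rxn = −q_cal = -114.9582 kJ
ΔH = -114.9582 / 0.04152 = -2769 kJ/mol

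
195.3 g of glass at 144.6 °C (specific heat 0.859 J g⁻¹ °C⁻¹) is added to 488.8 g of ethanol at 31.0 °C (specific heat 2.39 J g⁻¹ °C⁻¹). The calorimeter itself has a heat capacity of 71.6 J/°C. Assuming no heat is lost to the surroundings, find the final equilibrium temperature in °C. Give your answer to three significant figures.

T_f = 44.5 °C

Heat lost by glass = heat gained by ethanol + calorimeter.
(195.3)(0.859)(144.6 − T) = [(488.8)(2.39) + 71.6](T − 31.0)
167.7627 (144.6 − T) = 1239.832 (T − 31.0)
24258 − 167.7627 T = 1239.832 T − 38435
62693 = 1407.5947 T
T = 44.54 °C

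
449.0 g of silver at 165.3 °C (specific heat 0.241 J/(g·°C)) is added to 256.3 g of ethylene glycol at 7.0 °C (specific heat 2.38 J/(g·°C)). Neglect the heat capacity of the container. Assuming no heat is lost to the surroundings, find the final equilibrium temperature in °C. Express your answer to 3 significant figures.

T_f = 30.9 °C

Heat lost by silver = heat gained by ethylene glycol.
(449.0)(0.241)(165.3 − T) = (256.3)(2.38)(T − 7.0)
108.209 (165.3 − T) = 609.994 (T − 7.0)
17887 − 108.209 T = 609.994 T − 4270.0
22157.0 = 718.203 T
T = 30.85 °C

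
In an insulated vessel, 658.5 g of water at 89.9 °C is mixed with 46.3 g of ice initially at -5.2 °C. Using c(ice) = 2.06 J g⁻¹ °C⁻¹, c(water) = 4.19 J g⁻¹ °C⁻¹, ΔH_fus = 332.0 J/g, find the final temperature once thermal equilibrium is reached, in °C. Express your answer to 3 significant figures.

T_f = 78.6 °C

Heat to bring ice to 0 °C and melt it: q₁ = 46.3×2.06×5.2 + 46.3×332.0 = 15868 J
Heat the water can supply cooling to 0 °C: 658.5×4.19×89.9 = 248044 J > q₁, so all ice melts.
Energy balance: 658.5×4.19×(89.9 − T) = 15868 + 46.3×4.19×(T − 0)
2759.115(89.9 − T) = 15868 + 193.997 T
248044 − 15868 = 2953.112 T
T = 232176 / 2953.112 = 78.62 °C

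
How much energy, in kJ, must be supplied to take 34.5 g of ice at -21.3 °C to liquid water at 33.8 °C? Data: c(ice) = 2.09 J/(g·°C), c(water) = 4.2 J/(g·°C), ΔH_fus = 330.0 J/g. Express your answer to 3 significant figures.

q1 (heat ice -21.3→0.0 °C): 34.5 × 2.09 × 21.3 = 1536 J
q2 (melt at 0 °C): 34.5 × 330.0 = 11385 J
q3 (heat water 0.0→33.8 °C): 34.5 × 4.2 × 33.8 = 4898 J
Total: 1536 + 11385 + 4898 = 17819 J = 17.8 kJ

q = 17.8 kJ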